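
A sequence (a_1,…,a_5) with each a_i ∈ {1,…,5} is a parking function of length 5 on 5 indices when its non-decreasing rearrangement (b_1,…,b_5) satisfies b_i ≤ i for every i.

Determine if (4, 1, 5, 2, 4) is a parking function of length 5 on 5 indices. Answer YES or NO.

NO

Sorted: b = (1, 2, 4, 4, 5).
  b_1=1 ≤ 1
  b_2=2 ≤ 2
  b_3=4 > 3
  fails at i=3 ⇒ NO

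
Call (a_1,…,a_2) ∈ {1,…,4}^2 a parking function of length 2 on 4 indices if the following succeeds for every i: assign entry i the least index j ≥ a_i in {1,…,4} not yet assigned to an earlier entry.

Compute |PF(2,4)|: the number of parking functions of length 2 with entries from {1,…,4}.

15

|PF| = (4+1−2)·(4+1)^{2−1} = 3·5 = 15 (Konheim–Weiss)
Example (1,2) → sorted (1,2): b_i ≤ 2+i ∀i, a PF.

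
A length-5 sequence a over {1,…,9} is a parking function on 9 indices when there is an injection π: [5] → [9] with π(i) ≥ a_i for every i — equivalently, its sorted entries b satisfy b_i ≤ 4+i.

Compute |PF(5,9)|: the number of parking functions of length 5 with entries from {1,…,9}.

|PF| = (9+1−5)·(9+1)^{5−1} = 5·10000 = 50000 [KW]
Example (4,3,2,9,3) → sorted (2,3,3,4,9): b_i ≤ 4+i ∀i, a PF.

50000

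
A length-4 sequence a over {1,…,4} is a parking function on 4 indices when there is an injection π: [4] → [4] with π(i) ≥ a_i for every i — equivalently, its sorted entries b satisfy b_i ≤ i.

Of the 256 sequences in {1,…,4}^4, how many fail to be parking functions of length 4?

131

Count = (5−4)·5^(4−1) = 1×125 = 125 (Konheim–Weiss)
Check (3,1,4,4) → sorted (1,3,4,4): b_2=3>2, not a PF.
Total 256; non-PF = 256−125 = 131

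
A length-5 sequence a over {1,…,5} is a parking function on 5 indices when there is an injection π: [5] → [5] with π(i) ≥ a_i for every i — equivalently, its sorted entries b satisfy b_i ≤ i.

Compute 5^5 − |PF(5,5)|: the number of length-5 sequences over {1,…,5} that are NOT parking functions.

|PF| = (5+1−5)·(5+1)^{5−1} = 1×1296 = 1296 (Pollak)
One tuple (5,3,5,4,4) → sorted (3,4,4,5,5): b_1=3>1, not a PF.
So 3125 − 1296 = 1829 fail.

1829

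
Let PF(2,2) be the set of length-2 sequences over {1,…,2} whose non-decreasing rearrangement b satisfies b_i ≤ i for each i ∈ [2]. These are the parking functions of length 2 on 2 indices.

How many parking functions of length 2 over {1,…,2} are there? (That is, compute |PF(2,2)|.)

3

#PF = (3−2)·3^(2−1) = 1×3 = 3 (Konheim–Weiss)
Example (1,2) → sorted (1,2): b_i ≤ i ∀i, a PF.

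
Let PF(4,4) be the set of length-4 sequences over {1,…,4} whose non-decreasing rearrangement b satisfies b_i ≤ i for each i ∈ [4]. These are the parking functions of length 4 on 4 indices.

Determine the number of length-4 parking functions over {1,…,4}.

125

|PF| = (4+1−4)·(4+1)^{4−1} = 1 · 125 = 125 (Konheim–Weiss)
Example (2,3,1,2) → sorted (1,2,2,3): b_i ≤ i ∀i, a PF.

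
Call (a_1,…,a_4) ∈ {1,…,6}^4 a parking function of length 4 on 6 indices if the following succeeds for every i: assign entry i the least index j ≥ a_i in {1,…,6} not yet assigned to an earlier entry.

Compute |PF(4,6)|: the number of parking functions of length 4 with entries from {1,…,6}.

1029

Count = (6−4+1)·(6+1)^(4−1) = 3·343 = 1029
Check (3,4,5,5) → sorted (3,4,5,5): b_i ≤ 2+i ∀i, a PF.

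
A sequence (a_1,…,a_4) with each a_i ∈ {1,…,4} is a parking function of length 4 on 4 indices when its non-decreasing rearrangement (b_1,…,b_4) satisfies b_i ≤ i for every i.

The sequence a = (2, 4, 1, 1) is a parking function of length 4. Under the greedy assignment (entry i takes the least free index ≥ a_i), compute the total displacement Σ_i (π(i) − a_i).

2

Σπ(i) = 1+…+4 = 10; Σa = 2+4+1+1 = 8; disp = 10−8 = 2.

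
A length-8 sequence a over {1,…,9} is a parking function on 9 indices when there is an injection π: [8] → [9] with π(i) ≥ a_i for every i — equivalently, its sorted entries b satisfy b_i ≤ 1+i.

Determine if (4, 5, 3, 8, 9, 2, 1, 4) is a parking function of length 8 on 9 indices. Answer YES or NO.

YES

Sorted: b = (1, 2, 3, 4, 4, 5, 8, 9).
  b_1=1 ≤ 2
  b_2=2 ≤ 3
  b_3=3 ≤ 4
  b_4=4 ≤ 5
  b_5=4 ≤ 6
  b_6=5 ≤ 7
  b_7=8 ≤ 8
  b_8=9 ≤ 9
All bounds hold ⇒ YES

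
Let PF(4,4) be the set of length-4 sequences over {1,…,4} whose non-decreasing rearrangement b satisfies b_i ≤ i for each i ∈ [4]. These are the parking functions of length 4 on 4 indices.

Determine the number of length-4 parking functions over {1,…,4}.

125

|PF| = (5−4)·5^(4−1) = 1·125 = 125 [KW]
One tuple (4,1,2,1) → sorted (1,1,2,4): b_i ≤ i ∀i, a PF.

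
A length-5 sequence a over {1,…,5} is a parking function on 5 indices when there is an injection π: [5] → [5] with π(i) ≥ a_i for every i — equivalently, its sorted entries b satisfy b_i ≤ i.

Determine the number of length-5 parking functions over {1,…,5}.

1296

Count = 1·6^4 = 1 · 1296 = 1296 [KW]
E.g. (1,3,3,5,2) → sorted (1,2,3,3,5): b_i ≤ i ∀i, a PF.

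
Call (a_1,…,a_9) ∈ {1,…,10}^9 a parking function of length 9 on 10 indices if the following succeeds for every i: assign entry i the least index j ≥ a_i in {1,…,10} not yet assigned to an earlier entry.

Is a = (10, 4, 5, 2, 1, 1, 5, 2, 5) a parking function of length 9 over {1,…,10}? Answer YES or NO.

Order a: b = (1, 1, 2, 2, 4, 5, 5, 5, 10).
  b_1=1 ≤ 2
  b_2=1 ≤ 3
  b_3=2 ≤ 4
  b_4=2 ≤ 5
  b_5=4 ≤ 6
  b_6=5 ≤ 7
  b_7=5 ≤ 8
  b_8=5 ≤ 9
  b_9=10 ≤ 10
All bounds hold ⇒ YES

YES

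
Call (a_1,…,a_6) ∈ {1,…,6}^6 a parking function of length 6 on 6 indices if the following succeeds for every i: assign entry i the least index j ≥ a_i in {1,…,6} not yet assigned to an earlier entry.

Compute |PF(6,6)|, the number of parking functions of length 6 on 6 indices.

16807

Count = (6−6+1)·(6+1)^(6−1) = 1×16807 = 16807
Check (5,3,2,2,5,1) → sorted (1,2,2,3,5,5): b_i ≤ i ∀i, a PF.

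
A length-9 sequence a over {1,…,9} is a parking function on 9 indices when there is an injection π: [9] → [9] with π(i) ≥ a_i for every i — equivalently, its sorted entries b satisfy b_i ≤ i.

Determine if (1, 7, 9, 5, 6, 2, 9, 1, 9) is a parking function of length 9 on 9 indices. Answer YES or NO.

Sorted: b = (1, 1, 2, 5, 6, 7, 9, 9, 9).
  b_1=1 ≤ 1
  b_2=1 ≤ 2
  b_3=2 ≤ 3
  b_4=5 > 4
  fails at i=4 ⇒ NO

NO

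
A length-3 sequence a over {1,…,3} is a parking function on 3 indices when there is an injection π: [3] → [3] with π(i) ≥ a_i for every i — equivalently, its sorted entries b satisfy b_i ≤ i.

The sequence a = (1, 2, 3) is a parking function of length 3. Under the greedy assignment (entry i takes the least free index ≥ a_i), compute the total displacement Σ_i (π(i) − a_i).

0

Σπ = 3·4/2 = 6 (π permutes [3]); Σa = 1+2+3 = 6; disp = 6−6 = 0.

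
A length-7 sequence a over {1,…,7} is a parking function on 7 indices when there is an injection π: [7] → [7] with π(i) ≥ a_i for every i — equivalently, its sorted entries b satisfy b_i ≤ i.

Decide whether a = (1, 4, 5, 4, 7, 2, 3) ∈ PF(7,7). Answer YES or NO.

Order a: b = (1, 2, 3, 4, 4, 5, 7).
  b_1=1 ≤ 1
  b_2=2 ≤ 2
  b_3=3 ≤ 3
  b_4=4 ≤ 4
  b_5=4 ≤ 5
  b_6=5 ≤ 6
  b_7=7 ≤ 7
All bounds hold ⇒ YES

YES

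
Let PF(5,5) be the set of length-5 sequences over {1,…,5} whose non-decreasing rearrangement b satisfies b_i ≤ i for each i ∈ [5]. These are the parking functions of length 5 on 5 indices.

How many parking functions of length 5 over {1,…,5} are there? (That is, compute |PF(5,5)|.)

|PF| = (5+1−5)·(5+1)^{5−1} = 1 · 1296 = 1296 [KW]
Check (1,2,5,2,1) → sorted (1,1,2,2,5): b_i ≤ i ∀i, a PF.

1296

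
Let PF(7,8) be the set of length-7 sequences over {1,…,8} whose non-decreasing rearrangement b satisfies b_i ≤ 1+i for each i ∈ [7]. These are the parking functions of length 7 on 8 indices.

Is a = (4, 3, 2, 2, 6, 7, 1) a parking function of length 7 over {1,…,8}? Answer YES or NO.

YES

Sorted: b = (1, 2, 2, 3, 4, 6, 7).
  b_1=1 ≤ 2
  b_2=2 ≤ 3
  b_3=2 ≤ 4
  b_4=3 ≤ 5
  b_5=4 ≤ 6
  b_6=6 ≤ 7
  b_7=7 ≤ 8
All bounds hold ⇒ YES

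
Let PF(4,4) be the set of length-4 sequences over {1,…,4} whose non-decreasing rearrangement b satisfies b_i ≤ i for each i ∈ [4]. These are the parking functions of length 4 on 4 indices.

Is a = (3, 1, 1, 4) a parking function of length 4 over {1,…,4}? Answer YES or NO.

Rearranged: b = (1, 1, 3, 4).
  b_1=1 ≤ 1
  b_2=1 ≤ 2
  b_3=3 ≤ 3
  b_4=4 ≤ 4
All bounds hold ⇒ YES

YES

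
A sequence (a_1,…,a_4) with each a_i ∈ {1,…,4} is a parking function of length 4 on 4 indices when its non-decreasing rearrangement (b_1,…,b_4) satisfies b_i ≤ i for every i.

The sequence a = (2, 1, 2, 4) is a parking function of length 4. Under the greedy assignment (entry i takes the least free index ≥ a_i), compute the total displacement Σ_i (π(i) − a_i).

Σπ(i) = 1+…+4 = 10; Σa = 2+1+2+4 = 9; disp = 10−9 = 1.

1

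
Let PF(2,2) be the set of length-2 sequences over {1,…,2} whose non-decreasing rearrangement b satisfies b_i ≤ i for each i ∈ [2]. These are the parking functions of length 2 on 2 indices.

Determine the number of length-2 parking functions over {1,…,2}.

3

Count = (2+1−2)·(2+1)^{2−1} = 1·3 = 3 (Pollak)
One tuple (2,1) → sorted (1,2): b_i ≤ i ∀i, a PF.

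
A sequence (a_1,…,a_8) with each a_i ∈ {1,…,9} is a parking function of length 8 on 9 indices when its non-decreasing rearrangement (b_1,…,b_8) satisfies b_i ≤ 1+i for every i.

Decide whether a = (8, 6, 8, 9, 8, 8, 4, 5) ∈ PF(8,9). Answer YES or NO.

NO

Rearranged: b = (4, 5, 6, 8, 8, 8, 8, 9).
  b_1=4 > 2
  fails at i=1 ⇒ NO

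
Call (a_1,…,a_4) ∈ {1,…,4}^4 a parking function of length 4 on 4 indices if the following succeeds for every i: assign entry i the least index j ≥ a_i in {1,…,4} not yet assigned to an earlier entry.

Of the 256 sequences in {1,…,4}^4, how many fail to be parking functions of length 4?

131

Count = (4−4+1)·(4+1)^(4−1) = 1·125 = 125
One tuple (4,3,4,4) → sorted (3,4,4,4): b_1=3>1, not a PF.
Total 256; non-PF = 256−125 = 131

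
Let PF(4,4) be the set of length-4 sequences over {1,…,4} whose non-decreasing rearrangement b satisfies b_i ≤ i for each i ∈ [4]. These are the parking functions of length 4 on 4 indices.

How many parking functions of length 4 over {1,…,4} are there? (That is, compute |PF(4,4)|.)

Count = (5−4)·5^(4−1) = 1·125 = 125 [KW]
Example (1,1,1,4) → sorted (1,1,1,4): b_i ≤ i ∀i, a PF.

125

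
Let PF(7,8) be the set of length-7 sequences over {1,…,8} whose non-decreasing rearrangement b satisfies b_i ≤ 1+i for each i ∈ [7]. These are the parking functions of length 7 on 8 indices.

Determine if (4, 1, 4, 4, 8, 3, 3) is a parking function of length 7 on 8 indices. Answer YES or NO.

YES

Sorted: b = (1, 3, 3, 4, 4, 4, 8).
  b_1=1 ≤ 2
  b_2=3 ≤ 3
  b_3=3 ≤ 4
  b_4=4 ≤ 5
  b_5=4 ≤ 6
  b_6=4 ≤ 7
  b_7=8 ≤ 8
All bounds hold ⇒ YES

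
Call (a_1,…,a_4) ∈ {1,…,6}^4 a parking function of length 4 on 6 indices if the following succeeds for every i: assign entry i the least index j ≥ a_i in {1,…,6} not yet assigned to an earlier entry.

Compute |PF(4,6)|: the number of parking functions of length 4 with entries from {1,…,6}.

#PF = (6+1−4)·(6+1)^{4−1} = 3×343 = 1029 (Pollak)
One tuple (1,4,6,3) → sorted (1,3,4,6): b_i ≤ 2+i ∀i, a PF.

1029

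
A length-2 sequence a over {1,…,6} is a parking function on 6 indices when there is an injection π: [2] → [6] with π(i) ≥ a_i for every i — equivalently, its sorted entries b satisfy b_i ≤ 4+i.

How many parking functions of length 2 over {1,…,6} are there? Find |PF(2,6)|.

35

#PF = (6−2+1)·(6+1)^(2−1) = 5×7 = 35
E.g. (3,6) → sorted (3,6): b_i ≤ 4+i ∀i, a PF.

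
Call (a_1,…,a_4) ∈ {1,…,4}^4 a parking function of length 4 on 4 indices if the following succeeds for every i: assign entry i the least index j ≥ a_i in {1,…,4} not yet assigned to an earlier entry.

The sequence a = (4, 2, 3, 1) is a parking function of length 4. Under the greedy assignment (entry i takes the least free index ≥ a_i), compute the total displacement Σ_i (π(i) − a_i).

0

Σπ = 10 ({1..4} each once); Σa = 4+2+3+1 = 10; disp = 10−10 = 0.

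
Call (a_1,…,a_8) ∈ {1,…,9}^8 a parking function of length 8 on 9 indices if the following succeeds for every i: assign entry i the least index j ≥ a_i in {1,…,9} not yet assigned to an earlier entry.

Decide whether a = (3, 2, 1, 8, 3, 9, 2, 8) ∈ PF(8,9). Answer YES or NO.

Rearranged: b = (1, 2, 2, 3, 3, 8, 8, 9).
  b_1=1 ≤ 2
  b_2=2 ≤ 3
  b_3=2 ≤ 4
  b_4=3 ≤ 5
  b_5=3 ≤ 6
  b_6=8 > 7
  fails at i=6 ⇒ NO

NO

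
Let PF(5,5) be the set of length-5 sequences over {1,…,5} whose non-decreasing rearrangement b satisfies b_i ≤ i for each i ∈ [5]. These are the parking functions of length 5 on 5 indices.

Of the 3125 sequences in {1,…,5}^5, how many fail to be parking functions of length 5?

1829

Count = (5−5+1)·(5+1)^(5−1) = 1·1296 = 1296 (Konheim–Weiss)
One tuple (1,5,5,3,4) → sorted (1,3,4,5,5): b_2=3>2, not a PF.
So 3125 − 1296 = 1829 fail.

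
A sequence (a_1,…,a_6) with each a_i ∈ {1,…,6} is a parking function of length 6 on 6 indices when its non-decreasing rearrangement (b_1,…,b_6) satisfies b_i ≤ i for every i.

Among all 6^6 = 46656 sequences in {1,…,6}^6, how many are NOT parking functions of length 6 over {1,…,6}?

29849

Count = (6+1−6)·(6+1)^{6−1} = 1×16807 = 16807
Check (3,4,5,3,5,6) → sorted (3,3,4,5,5,6): b_1=3>1, not a PF.
Total 46656; non-PF = 46656−16807 = 29849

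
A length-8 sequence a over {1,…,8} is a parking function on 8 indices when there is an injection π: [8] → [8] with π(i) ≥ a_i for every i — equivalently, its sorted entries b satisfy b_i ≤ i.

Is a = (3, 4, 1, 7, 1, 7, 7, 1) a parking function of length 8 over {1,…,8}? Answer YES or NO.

Sorted: b = (1, 1, 1, 3, 4, 7, 7, 7).
  b_1=1 ≤ 1
  b_2=1 ≤ 2
  b_3=1 ≤ 3
  b_4=3 ≤ 4
  b_5=4 ≤ 5
  b_6=7 > 6
  fails at i=6 ⇒ NO

NO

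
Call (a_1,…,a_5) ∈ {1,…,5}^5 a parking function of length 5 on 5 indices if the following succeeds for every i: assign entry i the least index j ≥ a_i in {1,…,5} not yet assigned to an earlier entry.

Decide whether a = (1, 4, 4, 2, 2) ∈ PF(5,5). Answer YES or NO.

YES

Rearranged: b = (1, 2, 2, 4, 4).
  b_1=1 ≤ 1
  b_2=2 ≤ 2
  b_3=2 ≤ 3
  b_4=4 ≤ 4
  b_5=4 ≤ 5
All bounds hold ⇒ YES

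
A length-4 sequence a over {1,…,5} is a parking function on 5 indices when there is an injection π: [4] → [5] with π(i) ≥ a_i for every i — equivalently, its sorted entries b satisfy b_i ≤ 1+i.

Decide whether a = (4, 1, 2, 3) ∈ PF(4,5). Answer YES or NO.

Order a: b = (1, 2, 3, 4).
  b_1=1 ≤ 2
  b_2=2 ≤ 3
  b_3=3 ≤ 4
  b_4=4 ≤ 5
All bounds hold ⇒ YES

YES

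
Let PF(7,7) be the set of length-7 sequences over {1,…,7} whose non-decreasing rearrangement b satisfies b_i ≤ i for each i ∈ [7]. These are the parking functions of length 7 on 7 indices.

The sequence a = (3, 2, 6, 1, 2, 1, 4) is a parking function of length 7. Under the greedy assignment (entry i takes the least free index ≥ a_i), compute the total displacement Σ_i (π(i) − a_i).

Σπ(i) = 1+…+7 = 28; Σa = 3+2+6+1+2+1+4 = 19; disp = 28−19 = 9.

9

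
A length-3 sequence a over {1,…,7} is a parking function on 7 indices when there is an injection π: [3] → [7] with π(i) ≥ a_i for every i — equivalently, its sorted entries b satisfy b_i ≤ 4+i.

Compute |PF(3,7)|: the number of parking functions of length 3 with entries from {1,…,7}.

320

#PF = (7−3+1)·(7+1)^(3−1) = 5×64 = 320
Check (1,3,7) → sorted (1,3,7): b_i ≤ 4+i ∀i, a PF.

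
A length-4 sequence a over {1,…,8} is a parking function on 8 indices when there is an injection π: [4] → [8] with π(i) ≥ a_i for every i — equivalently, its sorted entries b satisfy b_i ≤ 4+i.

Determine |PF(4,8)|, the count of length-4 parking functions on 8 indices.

3645

|PF(4,8)| = (9−4)·9^(4−1) = 5 · 729 = 3645 [KW]
Example (4,7,3,3) → sorted (3,3,4,7): b_i ≤ 4+i ∀i, a PF.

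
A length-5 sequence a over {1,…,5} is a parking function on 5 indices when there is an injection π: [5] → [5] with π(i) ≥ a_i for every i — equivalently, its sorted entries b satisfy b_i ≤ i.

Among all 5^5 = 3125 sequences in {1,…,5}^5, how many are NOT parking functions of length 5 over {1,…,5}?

|PF(5,5)| = 1·6^4 = 1·1296 = 1296 [KW]
One tuple (4,2,5,3,5) → sorted (2,3,4,5,5): b_1=2>1, not a PF.
So 3125 − 1296 = 1829 fail.

1829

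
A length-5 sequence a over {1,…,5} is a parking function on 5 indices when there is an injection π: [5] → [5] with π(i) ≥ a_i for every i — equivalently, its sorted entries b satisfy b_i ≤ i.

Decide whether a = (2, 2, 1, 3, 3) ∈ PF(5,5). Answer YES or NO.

Order a: b = (1, 2, 2, 3, 3).
  b_1=1 ≤ 1
  b_2=2 ≤ 2
  b_3=2 ≤ 3
  b_4=3 ≤ 4
  b_5=3 ≤ 5
All bounds hold ⇒ YES

YES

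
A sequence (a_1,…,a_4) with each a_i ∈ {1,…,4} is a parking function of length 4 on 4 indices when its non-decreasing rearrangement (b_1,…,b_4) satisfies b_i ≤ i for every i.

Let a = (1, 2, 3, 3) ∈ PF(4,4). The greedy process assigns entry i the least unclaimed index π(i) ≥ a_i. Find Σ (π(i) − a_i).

1

Σπ = 4·5/2 = 10 (π permutes [4]); Σa = 1+2+3+3 = 9; disp = 10−9 = 1.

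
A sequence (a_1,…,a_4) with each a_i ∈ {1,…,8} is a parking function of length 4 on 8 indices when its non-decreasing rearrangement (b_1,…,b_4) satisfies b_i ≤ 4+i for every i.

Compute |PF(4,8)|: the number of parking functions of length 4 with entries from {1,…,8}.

3645

#PF = (8+1−4)·(8+1)^{4−1} = 5 · 729 = 3645 [KW]
Check (5,6,3,4) → sorted (3,4,5,6): b_i ≤ 4+i ∀i, a PF.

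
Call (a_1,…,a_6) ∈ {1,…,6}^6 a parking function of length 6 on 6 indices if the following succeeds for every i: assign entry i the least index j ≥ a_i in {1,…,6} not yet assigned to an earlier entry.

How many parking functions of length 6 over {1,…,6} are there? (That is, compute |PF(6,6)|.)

16807

|PF| = 1·7^5 = 1×16807 = 16807 [KW]
Example (2,5,3,1,1,4) → sorted (1,1,2,3,4,5): b_i ≤ i ∀i, a PF.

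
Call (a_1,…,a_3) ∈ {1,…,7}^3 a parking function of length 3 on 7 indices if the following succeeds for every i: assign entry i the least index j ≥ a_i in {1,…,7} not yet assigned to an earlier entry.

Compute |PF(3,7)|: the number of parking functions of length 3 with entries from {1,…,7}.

Count = 5·8^2 = 5·64 = 320 [KW]
One tuple (2,6,1) → sorted (1,2,6): b_i ≤ 4+i ∀i, a PF.

320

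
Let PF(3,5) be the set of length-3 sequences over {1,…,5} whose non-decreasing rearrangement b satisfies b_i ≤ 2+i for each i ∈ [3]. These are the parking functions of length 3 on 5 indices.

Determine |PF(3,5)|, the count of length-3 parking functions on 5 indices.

Count = (5+1−3)·(5+1)^{3−1} = 3·36 = 108 [KW]
Check (4,4,1) → sorted (1,4,4): b_i ≤ 2+i ∀i, a PF.

108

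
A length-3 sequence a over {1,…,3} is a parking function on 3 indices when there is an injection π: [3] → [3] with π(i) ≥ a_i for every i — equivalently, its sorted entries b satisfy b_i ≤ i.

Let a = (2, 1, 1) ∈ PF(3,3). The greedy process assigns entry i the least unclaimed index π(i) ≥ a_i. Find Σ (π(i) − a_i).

Σπ = 6 ({1..3} each once); Σa = 2+1+1 = 4; disp = 6−4 = 2.

2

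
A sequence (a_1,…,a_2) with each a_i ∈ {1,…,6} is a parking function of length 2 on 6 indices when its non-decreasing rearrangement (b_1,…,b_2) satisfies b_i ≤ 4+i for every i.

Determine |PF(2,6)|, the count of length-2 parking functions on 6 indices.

35

#PF = (6−2+1)·(6+1)^(2−1) = 5×7 = 35
E.g. (5,5) → sorted (5,5): b_i ≤ 4+i ∀i, a PF.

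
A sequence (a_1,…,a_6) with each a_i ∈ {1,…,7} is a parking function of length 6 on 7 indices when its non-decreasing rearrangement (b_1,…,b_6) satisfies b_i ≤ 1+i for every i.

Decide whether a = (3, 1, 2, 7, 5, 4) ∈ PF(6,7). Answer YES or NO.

YES

Order a: b = (1, 2, 3, 4, 5, 7).
  b_1=1 ≤ 2
  b_2=2 ≤ 3
  b_3=3 ≤ 4
  b_4=4 ≤ 5
  b_5=5 ≤ 6
  b_6=7 ≤ 7
All bounds hold ⇒ YES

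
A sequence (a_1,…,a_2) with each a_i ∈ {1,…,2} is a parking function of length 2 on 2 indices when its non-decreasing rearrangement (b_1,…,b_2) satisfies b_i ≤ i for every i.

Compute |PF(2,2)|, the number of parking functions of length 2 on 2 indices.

Count = 1·3^1 = 1×3 = 3 [KW]
Check (1,1) → sorted (1,1): b_i ≤ i ∀i, a PF.

3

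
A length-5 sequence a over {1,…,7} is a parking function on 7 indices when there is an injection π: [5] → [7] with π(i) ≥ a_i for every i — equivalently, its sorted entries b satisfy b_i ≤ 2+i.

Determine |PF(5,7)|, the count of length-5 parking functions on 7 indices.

#PF = (7−5+1)·(7+1)^(5−1) = 3×4096 = 12288 (Pollak)
Example (1,1,2,1,7) → sorted (1,1,1,2,7): b_i ≤ 2+i ∀i, a PF.

12288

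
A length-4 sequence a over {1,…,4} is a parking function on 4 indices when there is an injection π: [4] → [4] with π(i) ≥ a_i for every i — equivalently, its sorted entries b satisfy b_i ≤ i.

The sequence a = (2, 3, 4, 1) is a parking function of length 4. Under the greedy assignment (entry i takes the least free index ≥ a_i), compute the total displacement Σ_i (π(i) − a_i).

0

Σπ(i) = 1+…+4 = 10; Σa = 2+3+4+1 = 10; disp = 10−10 = 0.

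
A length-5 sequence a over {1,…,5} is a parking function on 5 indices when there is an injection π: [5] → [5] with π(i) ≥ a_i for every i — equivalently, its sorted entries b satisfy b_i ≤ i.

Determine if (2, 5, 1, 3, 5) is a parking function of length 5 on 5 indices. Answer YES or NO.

NO

Order a: b = (1, 2, 3, 5, 5).
  b_1=1 ≤ 1
  b_2=2 ≤ 2
  b_3=3 ≤ 3
  b_4=5 > 4
  fails at i=4 ⇒ NO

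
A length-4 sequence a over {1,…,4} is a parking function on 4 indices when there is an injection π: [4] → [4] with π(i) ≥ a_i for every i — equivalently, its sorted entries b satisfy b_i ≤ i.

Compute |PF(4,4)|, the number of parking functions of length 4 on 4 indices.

#PF = (4+1−4)·(4+1)^{4−1} = 1 · 125 = 125 [KW]
Check (1,2,4,2) → sorted (1,2,2,4): b_i ≤ i ∀i, a PF.

125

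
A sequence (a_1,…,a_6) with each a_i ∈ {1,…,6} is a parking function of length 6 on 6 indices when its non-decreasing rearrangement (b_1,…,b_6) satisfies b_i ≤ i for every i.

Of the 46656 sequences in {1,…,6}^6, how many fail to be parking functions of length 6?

|PF(6,6)| = (7−6)·7^(6−1) = 1 · 16807 = 16807 (Pollak)
Example (4,3,4,4,4,4) → sorted (3,4,4,4,4,4): b_1=3>1, not a PF.
6^6 − 16807 = 46656 − 16807 = 29849

29849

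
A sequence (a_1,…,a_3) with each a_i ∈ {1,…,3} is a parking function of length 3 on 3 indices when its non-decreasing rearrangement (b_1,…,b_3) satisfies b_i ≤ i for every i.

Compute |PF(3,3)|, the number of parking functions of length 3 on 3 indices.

16

|PF(3,3)| = 1·4^2 = 1×16 = 16 (Konheim–Weiss)
Check (1,2,2) → sorted (1,2,2): b_i ≤ i ∀i, a PF.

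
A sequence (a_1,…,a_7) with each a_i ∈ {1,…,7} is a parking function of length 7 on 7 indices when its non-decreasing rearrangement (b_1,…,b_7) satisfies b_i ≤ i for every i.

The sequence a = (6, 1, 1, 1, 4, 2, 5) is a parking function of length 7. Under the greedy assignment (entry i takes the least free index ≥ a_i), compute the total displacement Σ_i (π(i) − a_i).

Σπ(i) = 1+…+7 = 28; Σa = 6+1+1+1+4+2+5 = 20; disp = 28−20 = 8.

8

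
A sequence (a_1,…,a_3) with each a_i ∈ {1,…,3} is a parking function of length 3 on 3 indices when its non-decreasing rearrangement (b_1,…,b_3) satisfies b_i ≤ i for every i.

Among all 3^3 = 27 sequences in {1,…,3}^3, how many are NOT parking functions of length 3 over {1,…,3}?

11

#PF = (4−3)·4^(3−1) = 1 · 16 = 16 (Pollak)
Example (1,3,3) → sorted (1,3,3): b_2=3>2, not a PF.
So 27 − 16 = 11 fail.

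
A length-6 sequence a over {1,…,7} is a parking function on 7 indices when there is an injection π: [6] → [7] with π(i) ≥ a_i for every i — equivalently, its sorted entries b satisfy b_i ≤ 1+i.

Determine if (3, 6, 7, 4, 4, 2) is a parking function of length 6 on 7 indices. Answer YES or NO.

Order a: b = (2, 3, 4, 4, 6, 7).
  b_1=2 ≤ 2
  b_2=3 ≤ 3
  b_3=4 ≤ 4
  b_4=4 ≤ 5
  b_5=6 ≤ 6
  b_6=7 ≤ 7
All bounds hold ⇒ YES

YES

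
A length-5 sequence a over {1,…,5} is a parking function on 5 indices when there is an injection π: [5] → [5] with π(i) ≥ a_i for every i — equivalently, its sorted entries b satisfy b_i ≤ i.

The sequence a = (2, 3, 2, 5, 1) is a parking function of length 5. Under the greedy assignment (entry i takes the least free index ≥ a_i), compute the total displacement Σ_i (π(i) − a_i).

2

Σπ = 15 ({1..5} each once); Σa = 2+3+2+5+1 = 13; disp = 15−13 = 2.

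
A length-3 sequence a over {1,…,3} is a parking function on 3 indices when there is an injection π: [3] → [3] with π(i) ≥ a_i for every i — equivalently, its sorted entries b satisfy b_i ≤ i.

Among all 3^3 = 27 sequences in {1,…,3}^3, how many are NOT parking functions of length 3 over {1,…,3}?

11

|PF(3,3)| = (3+1−3)·(3+1)^{3−1} = 1·16 = 16 [KW]
E.g. (2,2,2) → sorted (2,2,2): b_1=2>1, not a PF.
Total 27; non-PF = 27−16 = 11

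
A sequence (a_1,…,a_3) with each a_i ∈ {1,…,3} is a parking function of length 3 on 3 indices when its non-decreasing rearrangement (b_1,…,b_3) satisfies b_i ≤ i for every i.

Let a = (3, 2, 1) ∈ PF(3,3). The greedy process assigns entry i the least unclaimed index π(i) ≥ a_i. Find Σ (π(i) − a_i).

Σπ(i) = 1+…+3 = 6; Σa = 3+2+1 = 6; disp = 6−6 = 0.

0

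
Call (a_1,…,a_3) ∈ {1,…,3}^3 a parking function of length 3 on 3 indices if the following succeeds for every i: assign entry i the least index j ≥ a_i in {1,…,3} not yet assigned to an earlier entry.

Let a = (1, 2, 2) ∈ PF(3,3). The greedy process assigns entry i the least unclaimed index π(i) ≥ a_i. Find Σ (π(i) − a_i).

1

Σπ = 3·4/2 = 6 (π permutes [3]); Σa = 1+2+2 = 5; disp = 6−5 = 1.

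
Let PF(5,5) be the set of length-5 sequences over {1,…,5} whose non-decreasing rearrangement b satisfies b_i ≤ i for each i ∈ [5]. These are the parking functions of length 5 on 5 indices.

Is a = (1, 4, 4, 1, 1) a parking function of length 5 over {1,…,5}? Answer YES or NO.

YES

Sorted: b = (1, 1, 1, 4, 4).
  b_1=1 ≤ 1
  b_2=1 ≤ 2
  b_3=1 ≤ 3
  b_4=4 ≤ 4
  b_5=4 ≤ 5
All bounds hold ⇒ YES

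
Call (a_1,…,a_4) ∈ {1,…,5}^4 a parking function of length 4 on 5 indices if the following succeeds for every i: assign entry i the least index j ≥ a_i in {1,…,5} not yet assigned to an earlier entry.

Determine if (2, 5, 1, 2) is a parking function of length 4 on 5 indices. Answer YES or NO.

Order a: b = (1, 2, 2, 5).
  b_1=1 ≤ 2
  b_2=2 ≤ 3
  b_3=2 ≤ 4
  b_4=5 ≤ 5
All bounds hold ⇒ YES

YES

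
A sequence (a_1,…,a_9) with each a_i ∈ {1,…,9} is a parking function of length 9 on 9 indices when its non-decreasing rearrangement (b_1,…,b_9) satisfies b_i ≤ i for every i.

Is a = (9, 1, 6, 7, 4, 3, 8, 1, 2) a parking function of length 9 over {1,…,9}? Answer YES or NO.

Rearranged: b = (1, 1, 2, 3, 4, 6, 7, 8, 9).
  b_1=1 ≤ 1
  b_2=1 ≤ 2
  b_3=2 ≤ 3
  b_4=3 ≤ 4
  b_5=4 ≤ 5
  b_6=6 ≤ 6
  b_7=7 ≤ 7
  b_8=8 ≤ 8
  b_9=9 ≤ 9
All bounds hold ⇒ YES

YES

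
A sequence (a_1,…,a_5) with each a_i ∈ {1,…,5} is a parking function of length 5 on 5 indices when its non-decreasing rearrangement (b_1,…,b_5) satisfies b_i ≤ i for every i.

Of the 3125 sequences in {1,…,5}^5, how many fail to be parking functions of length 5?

Count = (5+1−5)·(5+1)^{5−1} = 1 · 1296 = 1296 (Pollak)
Example (5,3,5,4,5) → sorted (3,4,5,5,5): b_1=3>1, not a PF.
So 3125 − 1296 = 1829 fail.

1829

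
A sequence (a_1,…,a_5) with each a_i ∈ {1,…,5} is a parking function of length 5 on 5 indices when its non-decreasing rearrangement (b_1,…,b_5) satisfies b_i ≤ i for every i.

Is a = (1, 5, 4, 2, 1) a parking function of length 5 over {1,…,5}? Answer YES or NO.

Sorted: b = (1, 1, 2, 4, 5).
  b_1=1 ≤ 1
  b_2=1 ≤ 2
  b_3=2 ≤ 3
  b_4=4 ≤ 4
  b_5=5 ≤ 5
All bounds hold ⇒ YES

YES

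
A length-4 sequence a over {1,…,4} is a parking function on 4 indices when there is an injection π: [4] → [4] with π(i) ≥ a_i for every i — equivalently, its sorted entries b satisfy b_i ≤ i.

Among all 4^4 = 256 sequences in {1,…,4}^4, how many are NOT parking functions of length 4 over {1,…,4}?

|PF(4,4)| = (5−4)·5^(4−1) = 1·125 = 125 [KW]
One tuple (2,4,4,4) → sorted (2,4,4,4): b_1=2>1, not a PF.
4^4 − 125 = 256 − 125 = 131

131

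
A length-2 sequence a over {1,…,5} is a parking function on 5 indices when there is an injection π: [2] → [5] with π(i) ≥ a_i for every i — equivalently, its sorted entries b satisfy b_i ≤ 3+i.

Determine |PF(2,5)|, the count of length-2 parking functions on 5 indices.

|PF| = (6−2)·6^(2−1) = 4×6 = 24 [KW]
One tuple (1,1) → sorted (1,1): b_i ≤ 3+i ∀i, a PF.

24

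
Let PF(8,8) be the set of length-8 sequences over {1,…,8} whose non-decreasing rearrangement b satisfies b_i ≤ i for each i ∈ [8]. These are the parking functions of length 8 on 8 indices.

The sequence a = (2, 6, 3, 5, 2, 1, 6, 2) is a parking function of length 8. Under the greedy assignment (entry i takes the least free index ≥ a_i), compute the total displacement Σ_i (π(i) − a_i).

Σπ(i) = 1+…+8 = 36; Σa = 2+6+3+5+2+1+6+2 = 27; disp = 36−27 = 9.

9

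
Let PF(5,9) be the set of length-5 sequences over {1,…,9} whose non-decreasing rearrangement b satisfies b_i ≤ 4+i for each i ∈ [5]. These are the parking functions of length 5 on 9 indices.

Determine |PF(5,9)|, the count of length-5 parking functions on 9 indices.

|PF(5,9)| = (9−5+1)·(9+1)^(5−1) = 5·10000 = 50000
Check (8,8,4,4,2) → sorted (2,4,4,8,8): b_i ≤ 4+i ∀i, a PF.

50000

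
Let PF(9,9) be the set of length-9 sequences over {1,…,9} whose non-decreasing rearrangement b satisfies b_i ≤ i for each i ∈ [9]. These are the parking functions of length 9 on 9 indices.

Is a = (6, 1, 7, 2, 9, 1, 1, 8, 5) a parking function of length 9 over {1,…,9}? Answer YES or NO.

YES

Order a: b = (1, 1, 1, 2, 5, 6, 7, 8, 9).
  b_1=1 ≤ 1
  b_2=1 ≤ 2
  b_3=1 ≤ 3
  b_4=2 ≤ 4
  b_5=5 ≤ 5
  b_6=6 ≤ 6
  b_7=7 ≤ 7
  b_8=8 ≤ 8
  b_9=9 ≤ 9
All bounds hold ⇒ YES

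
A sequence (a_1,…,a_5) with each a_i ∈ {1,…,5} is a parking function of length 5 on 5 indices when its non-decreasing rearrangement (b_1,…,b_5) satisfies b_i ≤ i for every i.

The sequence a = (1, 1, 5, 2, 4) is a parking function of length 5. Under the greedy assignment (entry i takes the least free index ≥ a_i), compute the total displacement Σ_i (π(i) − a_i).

Σπ = 15 ({1..5} each once); Σa = 1+1+5+2+4 = 13; disp = 15−13 = 2.

2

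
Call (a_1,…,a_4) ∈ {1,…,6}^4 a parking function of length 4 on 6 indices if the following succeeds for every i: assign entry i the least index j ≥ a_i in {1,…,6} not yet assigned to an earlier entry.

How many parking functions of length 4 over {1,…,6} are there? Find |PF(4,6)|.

1029

|PF(4,6)| = (6−4+1)·(6+1)^(4−1) = 3 · 343 = 1029 (Pollak)
One tuple (5,2,4,1) → sorted (1,2,4,5): b_i ≤ 2+i ∀i, a PF.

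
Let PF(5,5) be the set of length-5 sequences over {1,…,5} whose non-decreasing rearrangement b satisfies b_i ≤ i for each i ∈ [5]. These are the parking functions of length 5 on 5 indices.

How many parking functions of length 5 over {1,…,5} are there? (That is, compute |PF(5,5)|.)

|PF(5,5)| = (6−5)·6^(5−1) = 1×1296 = 1296 [KW]
Check (1,2,2,4,3) → sorted (1,2,2,3,4): b_i ≤ i ∀i, a PF.

1296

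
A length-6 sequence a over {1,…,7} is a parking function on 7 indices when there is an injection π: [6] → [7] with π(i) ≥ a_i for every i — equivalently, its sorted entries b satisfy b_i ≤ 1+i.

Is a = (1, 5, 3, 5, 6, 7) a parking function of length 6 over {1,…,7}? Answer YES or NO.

Rearranged: b = (1, 3, 5, 5, 6, 7).
  b_1=1 ≤ 2
  b_2=3 ≤ 3
  b_3=5 > 4
  fails at i=3 ⇒ NO

NO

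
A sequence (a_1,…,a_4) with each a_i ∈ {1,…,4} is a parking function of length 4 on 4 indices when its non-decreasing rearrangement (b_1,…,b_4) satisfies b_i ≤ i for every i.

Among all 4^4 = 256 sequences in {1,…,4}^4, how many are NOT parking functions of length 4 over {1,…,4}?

131

#PF = (4−4+1)·(4+1)^(4−1) = 1·125 = 125
Example (4,3,3,4) → sorted (3,3,4,4): b_1=3>1, not a PF.
Total 256; non-PF = 256−125 = 131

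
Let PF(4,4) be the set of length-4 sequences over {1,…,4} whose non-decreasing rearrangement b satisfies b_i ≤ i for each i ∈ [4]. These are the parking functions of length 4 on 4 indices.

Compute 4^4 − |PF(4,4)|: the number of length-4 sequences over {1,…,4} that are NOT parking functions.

131

|PF| = (5−4)·5^(4−1) = 1×125 = 125 (Konheim–Weiss)
E.g. (4,3,1,3) → sorted (1,3,3,4): b_2=3>2, not a PF.
So 256 − 125 = 131 fail.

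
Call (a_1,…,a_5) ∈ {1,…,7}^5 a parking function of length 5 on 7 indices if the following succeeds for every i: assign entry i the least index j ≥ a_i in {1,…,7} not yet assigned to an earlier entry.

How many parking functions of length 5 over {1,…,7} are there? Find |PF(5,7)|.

12288

Count = 3·8^4 = 3·4096 = 12288 (Konheim–Weiss)
One tuple (6,7,5,4,1) → sorted (1,4,5,6,7): b_i ≤ 2+i ∀i, a PF.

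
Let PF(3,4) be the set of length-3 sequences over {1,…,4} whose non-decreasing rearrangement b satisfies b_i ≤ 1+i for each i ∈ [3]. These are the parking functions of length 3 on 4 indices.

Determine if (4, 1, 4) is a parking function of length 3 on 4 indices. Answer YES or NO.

NO

Rearranged: b = (1, 4, 4).
  b_1=1 ≤ 2
  b_2=4 > 3
  fails at i=2 ⇒ NO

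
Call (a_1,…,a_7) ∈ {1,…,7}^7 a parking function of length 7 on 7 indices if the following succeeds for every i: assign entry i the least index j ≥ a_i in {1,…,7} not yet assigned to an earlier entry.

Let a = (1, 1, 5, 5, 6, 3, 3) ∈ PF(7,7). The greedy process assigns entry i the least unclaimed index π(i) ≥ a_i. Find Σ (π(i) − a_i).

4

Σπ = 7·8/2 = 28 (π permutes [7]); Σa = 1+1+5+5+6+3+3 = 24; disp = 28−24 = 4.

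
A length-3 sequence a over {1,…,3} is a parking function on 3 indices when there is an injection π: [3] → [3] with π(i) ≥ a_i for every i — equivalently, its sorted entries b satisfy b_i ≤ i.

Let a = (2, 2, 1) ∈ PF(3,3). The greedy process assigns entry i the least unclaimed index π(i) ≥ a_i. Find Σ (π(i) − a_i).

1

Σπ = 6 ({1..3} each once); Σa = 2+2+1 = 5; disp = 6−5 = 1.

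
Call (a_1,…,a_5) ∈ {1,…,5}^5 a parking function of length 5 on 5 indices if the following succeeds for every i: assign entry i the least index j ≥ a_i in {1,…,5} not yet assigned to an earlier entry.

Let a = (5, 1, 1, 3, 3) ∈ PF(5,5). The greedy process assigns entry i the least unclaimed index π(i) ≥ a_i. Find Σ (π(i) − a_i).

2

Σπ(i) = 1+…+5 = 15; Σa = 5+1+1+3+3 = 13; disp = 15−13 = 2.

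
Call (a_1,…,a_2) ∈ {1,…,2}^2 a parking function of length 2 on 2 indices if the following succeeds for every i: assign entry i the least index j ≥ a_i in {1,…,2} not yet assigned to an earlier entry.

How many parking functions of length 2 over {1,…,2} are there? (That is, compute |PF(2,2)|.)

|PF(2,2)| = (2−2+1)·(2+1)^(2−1) = 1 · 3 = 3
Example (2,1) → sorted (1,2): b_i ≤ i ∀i, a PF.

3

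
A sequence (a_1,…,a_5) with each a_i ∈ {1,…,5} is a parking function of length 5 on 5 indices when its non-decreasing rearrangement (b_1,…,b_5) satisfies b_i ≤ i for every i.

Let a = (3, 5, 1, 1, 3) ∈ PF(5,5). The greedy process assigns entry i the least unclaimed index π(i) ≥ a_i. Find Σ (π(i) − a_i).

Σπ = 15 ({1..5} each once); Σa = 3+5+1+1+3 = 13; disp = 15−13 = 2.

2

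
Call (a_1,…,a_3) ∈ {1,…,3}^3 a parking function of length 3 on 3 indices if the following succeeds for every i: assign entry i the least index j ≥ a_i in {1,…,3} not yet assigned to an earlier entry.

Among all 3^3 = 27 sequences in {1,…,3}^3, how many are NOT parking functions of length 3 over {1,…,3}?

11

|PF| = (3+1−3)·(3+1)^{3−1} = 1·16 = 16 (Konheim–Weiss)
One tuple (3,3,3) → sorted (3,3,3): b_1=3>1, not a PF.
3^3 − 16 = 27 − 16 = 11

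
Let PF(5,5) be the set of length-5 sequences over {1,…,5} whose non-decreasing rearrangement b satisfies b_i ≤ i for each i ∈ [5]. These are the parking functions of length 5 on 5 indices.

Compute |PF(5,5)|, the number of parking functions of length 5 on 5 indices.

|PF(5,5)| = (5−5+1)·(5+1)^(5−1) = 1 · 1296 = 1296 (Konheim–Weiss)
Check (5,2,1,2,1) → sorted (1,1,2,2,5): b_i ≤ i ∀i, a PF.

1296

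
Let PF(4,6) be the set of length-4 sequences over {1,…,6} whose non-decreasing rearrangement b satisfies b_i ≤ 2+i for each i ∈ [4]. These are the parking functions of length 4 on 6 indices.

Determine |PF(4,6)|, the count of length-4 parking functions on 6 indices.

1029

|PF| = (7−4)·7^(4−1) = 3×343 = 1029 [KW]
E.g. (3,1,5,4) → sorted (1,3,4,5): b_i ≤ 2+i ∀i, a PF.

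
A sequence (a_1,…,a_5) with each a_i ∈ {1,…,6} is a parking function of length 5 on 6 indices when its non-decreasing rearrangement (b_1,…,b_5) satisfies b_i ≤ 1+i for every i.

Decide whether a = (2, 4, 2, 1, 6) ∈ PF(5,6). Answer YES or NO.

YES

Order a: b = (1, 2, 2, 4, 6).
  b_1=1 ≤ 2
  b_2=2 ≤ 3
  b_3=2 ≤ 4
  b_4=4 ≤ 5
  b_5=6 ≤ 6
All bounds hold ⇒ YES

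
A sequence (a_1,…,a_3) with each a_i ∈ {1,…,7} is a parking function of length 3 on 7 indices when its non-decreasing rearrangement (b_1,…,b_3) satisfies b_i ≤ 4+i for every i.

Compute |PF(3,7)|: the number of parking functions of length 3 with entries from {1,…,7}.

320

Count = 5·8^2 = 5 · 64 = 320
Example (3,7,2) → sorted (2,3,7): b_i ≤ 4+i ∀i, a PF.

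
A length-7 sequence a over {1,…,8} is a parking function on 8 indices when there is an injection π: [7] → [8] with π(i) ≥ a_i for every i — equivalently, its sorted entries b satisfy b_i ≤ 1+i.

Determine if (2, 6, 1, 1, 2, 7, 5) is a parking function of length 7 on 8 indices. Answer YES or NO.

Sorted: b = (1, 1, 2, 2, 5, 6, 7).
  b_1=1 ≤ 2
  b_2=1 ≤ 3
  b_3=2 ≤ 4
  b_4=2 ≤ 5
  b_5=5 ≤ 6
  b_6=6 ≤ 7
  b_7=7 ≤ 8
All bounds hold ⇒ YES

YES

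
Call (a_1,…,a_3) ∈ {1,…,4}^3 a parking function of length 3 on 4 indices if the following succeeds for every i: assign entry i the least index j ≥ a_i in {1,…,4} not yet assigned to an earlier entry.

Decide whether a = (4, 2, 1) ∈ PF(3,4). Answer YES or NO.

Sorted: b = (1, 2, 4).
  b_1=1 ≤ 2
  b_2=2 ≤ 3
  b_3=4 ≤ 4
All bounds hold ⇒ YES

YES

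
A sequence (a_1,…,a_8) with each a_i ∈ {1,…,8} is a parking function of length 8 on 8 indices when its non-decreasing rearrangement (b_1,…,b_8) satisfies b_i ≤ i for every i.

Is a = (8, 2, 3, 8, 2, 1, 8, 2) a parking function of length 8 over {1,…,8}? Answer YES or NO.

NO

Order a: b = (1, 2, 2, 2, 3, 8, 8, 8).
  b_1=1 ≤ 1
  b_2=2 ≤ 2
  b_3=2 ≤ 3
  b_4=2 ≤ 4
  b_5=3 ≤ 5
  b_6=8 > 6
  fails at i=6 ⇒ NO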